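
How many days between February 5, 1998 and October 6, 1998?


From February 5, 1998 to October 6, 1998
Rest of February 1998: 28 - 5 = 23
Full months: March 31, April 30, May 31, June 30, July 31, August 31, September 30
Days into October 1998: 6
Total = 23 + 31 + 30 + 31 + 30 + 31 + 31 + 30 + 6 = 243 days

243 days


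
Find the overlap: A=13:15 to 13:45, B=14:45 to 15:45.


Meeting A: 795-825 (in minutes from midnight)
Meeting B: 885-945
Overlap start = max(795, 885) = 885
Overlap end = min(825, 945) = 825
Overlap = max(0, 825 - 885) = 0 min

0 minutes


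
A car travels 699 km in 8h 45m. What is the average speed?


Distance: 699 km
Time: 8h 45m = 525 min = 525/60 = 35/4 hours
Speed = 699 ÷ (35/4) = 699 × 4 / 35 = 2796/35 ≈ 79.9 km/h

79.9 km/h


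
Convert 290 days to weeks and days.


Weeks: 290 ÷ 7 = 41 remainder 3

41 weeks 3 days


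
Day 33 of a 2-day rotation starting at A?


Shift A

Shifts: A, B
Start: A (index 0)
Day 33: (0 + 33 - 1) mod 2
= 32 mod 2
= 0
Index 0 → shift A


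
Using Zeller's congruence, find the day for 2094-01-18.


Zeller's congruence:
q=18, m=13, k=93, j=20
h = (18 + ⌊13×14/5⌋ + 93 + ⌊93/4⌋ + ⌊20/4⌋ - 2×20) mod 7
= (18 + 36 + 93 + 23 + 5 - 40) mod 7
= 135 mod 7 = 2
h=2 → Monday

Monday


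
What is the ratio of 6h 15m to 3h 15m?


Duration 1: 375 minutes
Duration 2: 195 minutes
Ratio = 375:195
GCD = 15
Simplified = 25:13
As a decimal: 25/13 ≈ 1.92

25:13 (1.92)


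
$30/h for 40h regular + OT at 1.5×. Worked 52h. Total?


$1740.00

Regular: 40h × $30 = $1200.00
Overtime: 52 - 40 = 12h
OT pay: 12h × $30 × 1.5 = $540.00
Total = $1200.00 + $540.00 = $1740.00


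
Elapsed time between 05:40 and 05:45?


End time in minutes: 5×60 + 45 = 345
Start time in minutes: 5×60 + 40 = 340
Difference = 345 - 340 = 5 minutes
= 0 hours 5 minutes

0h 5m


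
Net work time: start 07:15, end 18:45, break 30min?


Total time = (18×60+45) - (7×60+15)
= 1125 - 435 = 690 min
Minus break: 690 - 30 = 660 min
= 11h 0m

11h 0m (660 minutes)


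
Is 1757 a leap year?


No

Rules: divisible by 4 AND (not by 100 OR by 400)
1757 ÷ 4 = 439 remainder 1 → not divisible by 4
Not divisible by 4 → not a leap year


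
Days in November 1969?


30 days

Month: November (month 11)
November has 30 days


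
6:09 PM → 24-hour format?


Input: 6:09 PM
PM: 6 + 12 = 18

18:09


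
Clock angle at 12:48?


96.0°

Hour hand (12 ≡ 0 on the dial): 0×30 + 48×0.5 = 24.0°
Minute hand = 48×6 = 288°
Difference = |24.0 - 288| = 264.0°
Since > 180°: 360 - 264.0 = 96.0°


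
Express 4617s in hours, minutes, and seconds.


Hours: 4617 ÷ 3600 = 1 remainder 1017
Minutes: 1017 ÷ 60 = 16 remainder 57
Seconds: 57

1h 16m 57s


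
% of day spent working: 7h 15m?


Time: 435 minutes
Day: 1440 minutes
Percentage = (435/1440) × 100 ≈ 30.2%

30.2%


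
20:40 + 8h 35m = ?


05:15 (next day)

Start: 1240 minutes from midnight
Add: 515 minutes
Total: 1755 minutes
Hours: 1755 ÷ 60 = 29 remainder 15
29 ≥ 24 → 29 - 24 = 5 (next day)


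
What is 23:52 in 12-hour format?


11:52 PM

Hour: 23
23 - 12 = 11 → PM


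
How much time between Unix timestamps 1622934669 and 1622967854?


Difference = 1622967854 - 1622934669 = 33185 seconds
In hours: 33185 / 3600 ≈ 9.2
In days: 33185 / 86400 ≈ 0.38

33185 seconds (9.2 hours / 0.38 days)


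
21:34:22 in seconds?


77662 seconds

Hours: 21 × 3600 = 75600
Minutes: 34 × 60 = 2040
Seconds: 22
Total = 75600 + 2040 + 22 = 77662


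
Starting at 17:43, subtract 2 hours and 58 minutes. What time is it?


Start: 1063 minutes from midnight
Subtract: 178 minutes
Remaining: 1063 - 178 = 885
Hours: 14, Minutes: 45

14:45


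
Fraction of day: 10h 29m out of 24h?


Total minutes: 10×60 + 29 = 629
Day = 24×60 = 1440 minutes
Fraction = 629/1440 ≈ 0.4368
As a percentage: 629/1440 × 100 ≈ 43.68%

0.4368 (43.68%)


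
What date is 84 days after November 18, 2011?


February 10, 2012

Start: November 18, 2011
Add 84 days
November 18 → December 1: 30 - 18 + 1 = 13 days (84 - 13 = 71 left)
December 1 → January 1: 31 - 1 + 1 = 31 days (71 - 31 = 40 left)
January 1 → February 1: 31 - 1 + 1 = 31 days (40 - 31 = 9 left)
February 1 + 9 = February 10, 2012


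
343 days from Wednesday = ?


Wednesday

Start: Wednesday (index 2)
(2 + 343) mod 7
= 345 mod 7
= 2
Index 2 → Wednesday


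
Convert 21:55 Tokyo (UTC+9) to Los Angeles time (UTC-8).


Time difference = UTC-8 - UTC+9 = -17 hours
New hour = (21 -17) mod 24
= 4 mod 24 = 4
Minutes unchanged → 04:55

04:55


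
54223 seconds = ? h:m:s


15h 3m 43s

Hours: 54223 ÷ 3600 = 15 remainder 223
Minutes: 223 ÷ 60 = 3 remainder 43
Seconds: 43


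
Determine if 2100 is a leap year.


No

Rules: divisible by 4 AND (not by 100 OR by 400)
2100 ÷ 4 = 525 exactly → divisible by 4
2100 ÷ 100 = 21 exactly → divisible by 100
2100 ÷ 400 = 5 remainder 100 → not divisible by 400
Divisible by 100 but not by 400 → not a leap year


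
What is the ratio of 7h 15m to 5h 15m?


Duration 1: 435 minutes
Duration 2: 315 minutes
Ratio = 435:315
GCD = 15
Simplified = 29:21
As a decimal: 29/21 ≈ 1.38

29:21 (1.38)


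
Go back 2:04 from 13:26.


Start: 806 minutes from midnight
Subtract: 124 minutes
Remaining: 806 - 124 = 682
Hours: 11, Minutes: 22

11:22


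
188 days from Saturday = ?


Start: Saturday (index 5)
(5 + 188) mod 7
= 193 mod 7
= 4
Index 4 → Friday

Friday


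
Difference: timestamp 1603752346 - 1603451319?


Difference = 1603752346 - 1603451319 = 301027 seconds
In hours: 301027 / 3600 ≈ 83.6
In days: 301027 / 86400 ≈ 3.48

301027 seconds (83.6 hours / 3.48 days)


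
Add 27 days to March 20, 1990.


Start: March 20, 1990
Add 27 days
March 20 → April 1: 31 - 20 + 1 = 12 days (27 - 12 = 15 left)
April 1 + 15 = April 16, 1990

April 16, 1990


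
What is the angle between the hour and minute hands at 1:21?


Hour hand = 1×30 + 21×0.5 = 40.5°
Minute hand = 21×6 = 126°
Difference = |40.5 - 126| = 85.5°

85.5°


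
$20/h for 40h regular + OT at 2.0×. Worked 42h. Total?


$880.00

Regular: 40h × $20 = $800.00
Overtime: 42 - 40 = 2h
OT pay: 2h × $20 × 2.0 = $80.00
Total = $800.00 + $80.00 = $880.00


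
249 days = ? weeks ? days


Weeks: 249 ÷ 7 = 35 remainder 4

35 weeks 4 days


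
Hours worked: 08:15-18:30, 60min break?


Total time = (18×60+30) - (8×60+15)
= 1110 - 495 = 615 min
Minus break: 615 - 60 = 555 min
= 9h 15m

9h 15m (555 minutes)


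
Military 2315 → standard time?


11:15 PM

Hour: 23
23 - 12 = 11 → PM


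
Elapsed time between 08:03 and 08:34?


End time in minutes: 8×60 + 34 = 514
Start time in minutes: 8×60 + 3 = 483
Difference = 514 - 483 = 31 minutes
= 0 hours 31 minutes

0h 31m


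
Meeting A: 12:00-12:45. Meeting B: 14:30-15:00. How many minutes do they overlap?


0 minutes

Meeting A: 720-765 (in minutes from midnight)
Meeting B: 870-900
Overlap start = max(720, 870) = 870
Overlap end = min(765, 900) = 765
Overlap = max(0, 765 - 870) = 0 min


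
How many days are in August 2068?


31 days

Month: August (month 8)
August has 31 days


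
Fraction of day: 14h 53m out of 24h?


0.6201 (62.01%)

Total minutes: 14×60 + 53 = 893
Day = 24×60 = 1440 minutes
Fraction = 893/1440 ≈ 0.6201
As a percentage: 893/1440 × 100 ≈ 62.01%


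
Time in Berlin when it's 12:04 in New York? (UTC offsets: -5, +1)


18:04

Time difference = UTC+1 - UTC-5 = +6 hours
New hour = (12 + 6) mod 24
= 18 mod 24 = 18
Minutes unchanged → 18:04


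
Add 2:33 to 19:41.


22:14

Start: 1181 minutes from midnight
Add: 153 minutes
Total: 1334 minutes
Hours: 1334 ÷ 60 = 22 remainder 14


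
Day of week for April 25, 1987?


Saturday

Zeller's congruence:
q=25, m=4, k=87, j=19
h = (25 + ⌊13×5/5⌋ + 87 + ⌊87/4⌋ + ⌊19/4⌋ - 2×19) mod 7
= (25 + 13 + 87 + 21 + 4 - 38) mod 7
= 112 mod 7 = 0
h=0 → Saturday


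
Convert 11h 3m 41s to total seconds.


39821 seconds

Hours: 11 × 3600 = 39600
Minutes: 3 × 60 = 180
Seconds: 41
Total = 39600 + 180 + 41 = 39821


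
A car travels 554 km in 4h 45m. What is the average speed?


Distance: 554 km
Time: 4h 45m = 285 min = 285/60 = 19/4 hours
Speed = 554 ÷ (19/4) = 554 × 4 / 19 = 2216/19 ≈ 116.6 km/h

116.6 km/h


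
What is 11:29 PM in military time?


23:29

Input: 11:29 PM
PM: 11 + 12 = 23


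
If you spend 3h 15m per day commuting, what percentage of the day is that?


13.5%

Time: 195 minutes
Day: 1440 minutes
Percentage = (195/1440) × 100 ≈ 13.5%


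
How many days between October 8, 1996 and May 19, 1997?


223 days

From October 8, 1996 to May 19, 1997
Rest of October 1996: 31 - 8 = 23
Full months: November 30, December 31, January 31, February 1997 28, March 31, April 30
Days into May 1997: 19
Total = 23 + 30 + 31 + 31 + 28 + 31 + 30 + 19 = 223 days


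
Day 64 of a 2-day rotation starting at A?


Shifts: A, B
Start: A (index 0)
Day 64: (0 + 64 - 1) mod 2
= 63 mod 2
= 1
Index 1 → shift B

Shift B


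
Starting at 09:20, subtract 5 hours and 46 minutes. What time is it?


03:34

Start: 560 minutes from midnight
Subtract: 346 minutes
Remaining: 560 - 346 = 214
Hours: 3, Minutes: 34


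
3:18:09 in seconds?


11889 seconds

Hours: 3 × 3600 = 10800
Minutes: 18 × 60 = 1080
Seconds: 9
Total = 10800 + 1080 + 9 = 11889


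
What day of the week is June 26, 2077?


Zeller's congruence:
q=26, m=6, k=77, j=20
h = (26 + ⌊13×7/5⌋ + 77 + ⌊77/4⌋ + ⌊20/4⌋ - 2×20) mod 7
= (26 + 18 + 77 + 19 + 5 - 40) mod 7
= 105 mod 7 = 0
h=0 → Saturday

Saturday


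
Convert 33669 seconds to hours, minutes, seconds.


Hours: 33669 ÷ 3600 = 9 remainder 1269
Minutes: 1269 ÷ 60 = 21 remainder 9
Seconds: 9

9h 21m 9s


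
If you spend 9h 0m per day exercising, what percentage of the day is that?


Time: 540 minutes
Day: 1440 minutes
Percentage = (540/1440) × 100 = 37.5%

37.5%


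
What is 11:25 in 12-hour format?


11:25 AM

Hour: 11
11 < 12 → AM


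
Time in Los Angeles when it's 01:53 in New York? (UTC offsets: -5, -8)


22:53 (previous day)

Time difference = UTC-8 - UTC-5 = -3 hours
New hour = (1 -3) mod 24
= -2 mod 24 = 22
Minutes unchanged → 22:53; -2 < 0 → previous day


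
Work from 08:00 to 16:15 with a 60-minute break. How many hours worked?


7h 15m (435 minutes)

Total time = (16×60+15) - (8×60+0)
= 975 - 480 = 495 min
Minus break: 495 - 60 = 435 min
= 7h 15m


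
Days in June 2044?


30 days

Month: June (month 6)
June has 30 days


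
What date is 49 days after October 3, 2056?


Start: October 3, 2056
Add 49 days
October 3 → November 1: 31 - 3 + 1 = 29 days (49 - 29 = 20 left)
November 1 + 20 = November 21, 2056

November 21, 2056


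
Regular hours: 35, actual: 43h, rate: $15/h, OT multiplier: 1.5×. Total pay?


$705.00

Regular: 35h × $15 = $525.00
Overtime: 43 - 35 = 8h
OT pay: 8h × $15 × 1.5 = $180.00
Total = $525.00 + $180.00 = $705.00


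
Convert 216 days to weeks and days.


30 weeks 6 days

Weeks: 216 ÷ 7 = 30 remainder 6


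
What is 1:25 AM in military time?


01:25

Input: 1:25 AM
AM hour stays: 1


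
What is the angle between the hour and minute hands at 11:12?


Hour hand = 11×30 + 12×0.5 = 336.0°
Minute hand = 12×6 = 72°
Difference = |336.0 - 72| = 264.0°
Since > 180°: 360 - 264.0 = 96.0°

96.0°


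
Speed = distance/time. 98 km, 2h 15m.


43.6 km/h

Distance: 98 km
Time: 2h 15m = 135 min = 135/60 = 9/4 hours
Speed = 98 ÷ (9/4) = 98 × 4 / 9 = 392/9 ≈ 43.6 km/h


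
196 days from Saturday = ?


Start: Saturday (index 5)
(5 + 196) mod 7
= 201 mod 7
= 5
Index 5 → Saturday

Saturday


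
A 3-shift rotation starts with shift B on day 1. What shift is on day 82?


Shift B

Shifts: A, B, C
Start: B (index 1)
Day 82: (1 + 82 - 1) mod 3
= 82 mod 3
= 1
Index 1 → shift B


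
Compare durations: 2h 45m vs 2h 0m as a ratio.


11:8 (1.38)

Duration 1: 165 minutes
Duration 2: 120 minutes
Ratio = 165:120
GCD = 15
Simplified = 11:8
As a decimal: 11/8 ≈ 1.38


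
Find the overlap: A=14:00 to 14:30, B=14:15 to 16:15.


Meeting A: 840-870 (in minutes from midnight)
Meeting B: 855-975
Overlap start = max(840, 855) = 855
Overlap end = min(870, 975) = 870
Overlap = max(0, 870 - 855) = 15 min

15 minutes


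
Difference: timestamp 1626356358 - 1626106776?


249582 seconds (69.3 hours / 2.89 days)

Difference = 1626356358 - 1626106776 = 249582 seconds
In hours: 249582 / 3600 ≈ 69.3
In days: 249582 / 86400 ≈ 2.89


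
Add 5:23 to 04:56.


10:19

Start: 296 minutes from midnight
Add: 323 minutes
Total: 619 minutes
Hours: 619 ÷ 60 = 10 remainder 19


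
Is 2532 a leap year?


Rules: divisible by 4 AND (not by 100 OR by 400)
2532 ÷ 4 = 633 exactly → divisible by 4
2532 ÷ 100 = 25 remainder 32 → not divisible by 100
Divisible by 4 but not by 100 → leap year

Yes


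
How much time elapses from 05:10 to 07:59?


2h 49m

End time in minutes: 7×60 + 59 = 479
Start time in minutes: 5×60 + 10 = 310
Difference = 479 - 310 = 169 minutes
= 2 hours 49 minutes


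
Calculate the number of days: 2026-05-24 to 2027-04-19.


330 days

From May 24, 2026 to April 19, 2027
Rest of May 2026: 31 - 24 = 7
Full months: June 30, July 31, August 31, September 30, October 31, November 30, December 31, January 31, February 2027 28, March 31
Days into April 2027: 19
Total = 7 + 30 + 31 + 31 + 30 + 31 + 30 + 31 + 31 + 28 + 31 + 19 = 330 days


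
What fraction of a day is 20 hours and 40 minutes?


Total minutes: 20×60 + 40 = 1240
Day = 24×60 = 1440 minutes
Fraction = 1240/1440 ≈ 0.8611
As a percentage: 1240/1440 × 100 ≈ 86.11%

0.8611 (86.11%)


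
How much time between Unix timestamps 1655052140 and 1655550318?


498178 seconds (138.4 hours / 5.77 days)

Difference = 1655550318 - 1655052140 = 498178 seconds
In hours: 498178 / 3600 ≈ 138.4
In days: 498178 / 86400 ≈ 5.77


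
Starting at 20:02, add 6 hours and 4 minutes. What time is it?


02:06 (next day)

Start: 1202 minutes from midnight
Add: 364 minutes
Total: 1566 minutes
Hours: 1566 ÷ 60 = 26 remainder 6
26 ≥ 24 → 26 - 24 = 2 (next day)


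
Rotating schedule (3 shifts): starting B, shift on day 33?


Shifts: A, B, C
Start: B (index 1)
Day 33: (1 + 33 - 1) mod 3
= 33 mod 3
= 0
Index 0 → shift A

Shift A


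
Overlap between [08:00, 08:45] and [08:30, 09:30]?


Meeting A: 480-525 (in minutes from midnight)
Meeting B: 510-570
Overlap start = max(480, 510) = 510
Overlap end = min(525, 570) = 525
Overlap = max(0, 525 - 510) = 15 min

15 minutes


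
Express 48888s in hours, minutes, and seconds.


Hours: 48888 ÷ 3600 = 13 remainder 2088
Minutes: 2088 ÷ 60 = 34 remainder 48
Seconds: 48

13h 34m 48s


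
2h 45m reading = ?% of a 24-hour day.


11.5%

Time: 165 minutes
Day: 1440 minutes
Percentage = (165/1440) × 100 ≈ 11.5%


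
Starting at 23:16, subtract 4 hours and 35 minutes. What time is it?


18:41

Start: 1396 minutes from midnight
Subtract: 275 minutes
Remaining: 1396 - 275 = 1121
Hours: 18, Minutes: 41


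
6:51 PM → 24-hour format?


Input: 6:51 PM
PM: 6 + 12 = 18

18:51


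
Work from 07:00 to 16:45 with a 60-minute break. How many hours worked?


8h 45m (525 minutes)

Total time = (16×60+45) - (7×60+0)
= 1005 - 420 = 585 min
Minus break: 585 - 60 = 525 min
= 8h 45m


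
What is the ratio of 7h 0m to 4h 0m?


Duration 1: 420 minutes
Duration 2: 240 minutes
Ratio = 420:240
GCD = 60
Simplified = 7:4
As a decimal: 7/4 = 1.75

7:4 (1.75)


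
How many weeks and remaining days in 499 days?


Weeks: 499 ÷ 7 = 71 remainder 2

71 weeks 2 days


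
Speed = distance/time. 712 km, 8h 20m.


Distance: 712 km
Time: 8h 20m = 500 min = 500/60 = 25/3 hours
Speed = 712 ÷ (25/3) = 712 × 3 / 25 = 2136/25 ≈ 85.4 km/h

85.4 km/h


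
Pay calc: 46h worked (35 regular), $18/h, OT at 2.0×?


Regular: 35h × $18 = $630.00
Overtime: 46 - 35 = 11h
OT pay: 11h × $18 × 2.0 = $396.00
Total = $630.00 + $396.00 = $1026.00

$1026.00


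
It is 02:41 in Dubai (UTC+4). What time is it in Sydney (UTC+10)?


08:41

Time difference = UTC+10 - UTC+4 = +6 hours
New hour = (2 + 6) mod 24
= 8 mod 24 = 8
Minutes unchanged → 08:41


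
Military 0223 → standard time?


2:23 AM

Hour: 2
2 < 12 → AM


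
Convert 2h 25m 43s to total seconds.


Hours: 2 × 3600 = 7200
Minutes: 25 × 60 = 1500
Seconds: 43
Total = 7200 + 1500 + 43 = 8743

8743 seconds


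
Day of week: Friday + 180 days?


Wednesday

Start: Friday (index 4)
(4 + 180) mod 7
= 184 mod 7
= 2
Index 2 → Wednesday


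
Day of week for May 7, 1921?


Zeller's congruence:
q=7, m=5, k=21, j=19
h = (7 + ⌊13×6/5⌋ + 21 + ⌊21/4⌋ + ⌊19/4⌋ - 2×19) mod 7
= (7 + 15 + 21 + 5 + 4 - 38) mod 7
= 14 mod 7 = 0
h=0 → Saturday

Saturday


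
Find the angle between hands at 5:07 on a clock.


111.5°

Hour hand = 5×30 + 7×0.5 = 153.5°
Minute hand = 7×6 = 42°
Difference = |153.5 - 42| = 111.5°


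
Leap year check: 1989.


Rules: divisible by 4 AND (not by 100 OR by 400)
1989 ÷ 4 = 497 remainder 1 → not divisible by 4
Not divisible by 4 → not a leap year

No


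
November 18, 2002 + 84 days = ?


February 10, 2003

Start: November 18, 2002
Add 84 days
November 18 → December 1: 30 - 18 + 1 = 13 days (84 - 13 = 71 left)
December 1 → January 1: 31 - 1 + 1 = 31 days (71 - 31 = 40 left)
January 1 → February 1: 31 - 1 + 1 = 31 days (40 - 31 = 9 left)
February 1 + 9 = February 10, 2003


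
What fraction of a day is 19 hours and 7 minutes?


Total minutes: 19×60 + 7 = 1147
Day = 24×60 = 1440 minutes
Fraction = 1147/1440 ≈ 0.7965
As a percentage: 1147/1440 × 100 ≈ 79.65%

0.7965 (79.65%)


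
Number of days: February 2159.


28 days

Month: February (month 2)
February: 28 or 29 (leap year)
2159 leap year? No


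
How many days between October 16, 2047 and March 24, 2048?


From October 16, 2047 to March 24, 2048
Rest of October 2047: 31 - 16 = 15
Full months: November 30, December 31, January 31, February 2048 29
Days into March 2048: 24
Total = 15 + 30 + 31 + 31 + 29 + 24 = 160 days

160 days


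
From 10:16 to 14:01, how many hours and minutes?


End time in minutes: 14×60 + 1 = 841
Start time in minutes: 10×60 + 16 = 616
Difference = 841 - 616 = 225 minutes
= 3 hours 45 minutes

3h 45m


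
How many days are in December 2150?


31 days

Month: December (month 12)
December has 31 days


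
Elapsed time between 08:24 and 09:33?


End time in minutes: 9×60 + 33 = 573
Start time in minutes: 8×60 + 24 = 504
Difference = 573 - 504 = 69 minutes
= 1 hours 9 minutes

1h 9m


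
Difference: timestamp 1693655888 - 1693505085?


150803 seconds (41.9 hours / 1.75 days)

Difference = 1693655888 - 1693505085 = 150803 seconds
In hours: 150803 / 3600 ≈ 41.9
In days: 150803 / 86400 ≈ 1.75


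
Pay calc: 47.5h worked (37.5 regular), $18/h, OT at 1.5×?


$945.00

Regular: 37.5h × $18 = $675.00
Overtime: 47.5 - 37.5 = 10.0h
OT pay: 10.0h × $18 × 1.5 = $270.00
Total = $675.00 + $270.00 = $945.00


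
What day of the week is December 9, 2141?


Saturday

Zeller's congruence:
q=9, m=12, k=41, j=21
h = (9 + ⌊13×13/5⌋ + 41 + ⌊41/4⌋ + ⌊21/4⌋ - 2×21) mod 7
= (9 + 33 + 41 + 10 + 5 - 42) mod 7
= 56 mod 7 = 0
h=0 → Saturday


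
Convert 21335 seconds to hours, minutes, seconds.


5h 55m 35s

Hours: 21335 ÷ 3600 = 5 remainder 3335
Minutes: 3335 ÷ 60 = 55 remainder 35
Seconds: 35


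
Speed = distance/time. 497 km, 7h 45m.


Distance: 497 km
Time: 7h 45m = 465 min = 465/60 = 31/4 hours
Speed = 497 ÷ (31/4) = 497 × 4 / 31 = 1988/31 ≈ 64.1 km/h

64.1 km/h


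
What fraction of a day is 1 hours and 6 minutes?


0.0458 (4.58%)

Total minutes: 1×60 + 6 = 66
Day = 24×60 = 1440 minutes
Fraction = 66/1440 ≈ 0.0458
As a percentage: 66/1440 × 100 ≈ 4.58%


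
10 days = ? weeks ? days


Weeks: 10 ÷ 7 = 1 remainder 3

1 weeks 3 days


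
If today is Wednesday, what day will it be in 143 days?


Start: Wednesday (index 2)
(2 + 143) mod 7
= 145 mod 7
= 5
Index 5 → Saturday

Saturday


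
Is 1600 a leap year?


Yes

Rules: divisible by 4 AND (not by 100 OR by 400)
1600 ÷ 4 = 400 exactly → divisible by 4
1600 ÷ 100 = 16 exactly → divisible by 100
1600 ÷ 400 = 4 exactly → divisible by 400
Divisible by 400 → leap year


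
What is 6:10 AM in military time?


06:10

Input: 6:10 AM
AM hour stays: 6


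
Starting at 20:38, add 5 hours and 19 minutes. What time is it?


Start: 1238 minutes from midnight
Add: 319 minutes
Total: 1557 minutes
Hours: 1557 ÷ 60 = 25 remainder 57
25 ≥ 24 → 25 - 24 = 1 (next day)

01:57 (next day)


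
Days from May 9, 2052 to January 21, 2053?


257 days

From May 9, 2052 to January 21, 2053
Rest of May 2052: 31 - 9 = 22
Full months: June 30, July 31, August 31, September 30, October 31, November 30, December 31
Days into January 2053: 21
Total = 22 + 30 + 31 + 31 + 30 + 31 + 30 + 31 + 21 = 257 days


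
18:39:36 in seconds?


67176 seconds

Hours: 18 × 3600 = 64800
Minutes: 39 × 60 = 2340
Seconds: 36
Total = 64800 + 2340 + 36 = 67176


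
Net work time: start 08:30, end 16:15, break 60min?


6h 45m (405 minutes)

Total time = (16×60+15) - (8×60+30)
= 975 - 510 = 465 min
Minus break: 465 - 60 = 405 min
= 6h 45m


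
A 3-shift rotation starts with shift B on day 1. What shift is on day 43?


Shifts: A, B, C
Start: B (index 1)
Day 43: (1 + 43 - 1) mod 3
= 43 mod 3
= 1
Index 1 → shift B

Shift B


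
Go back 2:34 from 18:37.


Start: 1117 minutes from midnight
Subtract: 154 minutes
Remaining: 1117 - 154 = 963
Hours: 16, Minutes: 3

16:03


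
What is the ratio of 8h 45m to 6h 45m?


Duration 1: 525 minutes
Duration 2: 405 minutes
Ratio = 525:405
GCD = 15
Simplified = 35:27
As a decimal: 35/27 ≈ 1.30

35:27 (1.30)


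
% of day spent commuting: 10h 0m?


41.7%

Time: 600 minutes
Day: 1440 minutes
Percentage = (600/1440) × 100 ≈ 41.7%


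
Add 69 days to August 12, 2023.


October 20, 2023

Start: August 12, 2023
Add 69 days
August 12 → September 1: 31 - 12 + 1 = 20 days (69 - 20 = 49 left)
September 1 → October 1: 30 - 1 + 1 = 30 days (49 - 30 = 19 left)
October 1 + 19 = October 20, 2023


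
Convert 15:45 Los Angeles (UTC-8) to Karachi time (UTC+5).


Time difference = UTC+5 - UTC-8 = +13 hours
New hour = (15 + 13) mod 24
= 28 mod 24 = 4
Minutes unchanged → 04:45; 28 ≥ 24 → next day

04:45 (next day)


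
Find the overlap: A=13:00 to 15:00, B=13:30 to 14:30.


60 minutes

Meeting A: 780-900 (in minutes from midnight)
Meeting B: 810-870
Overlap start = max(780, 810) = 810
Overlap end = min(900, 870) = 870
Overlap = max(0, 870 - 810) = 60 min


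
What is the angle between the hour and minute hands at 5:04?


Hour hand = 5×30 + 4×0.5 = 152.0°
Minute hand = 4×6 = 24°
Difference = |152.0 - 24| = 128.0°

128.0°


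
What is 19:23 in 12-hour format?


7:23 PM

Hour: 19
19 - 12 = 7 → PM


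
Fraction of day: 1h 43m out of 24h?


Total minutes: 1×60 + 43 = 103
Day = 24×60 = 1440 minutes
Fraction = 103/1440 ≈ 0.0715
As a percentage: 103/1440 × 100 ≈ 7.15%

0.0715 (7.15%)


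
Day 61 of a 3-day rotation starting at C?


Shifts: A, B, C
Start: C (index 2)
Day 61: (2 + 61 - 1) mod 3
= 62 mod 3
= 2
Index 2 → shift C

Shift C


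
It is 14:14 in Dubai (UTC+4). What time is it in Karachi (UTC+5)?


15:14

Time difference = UTC+5 - UTC+4 = +1 hours
New hour = (14 + 1) mod 24
= 15 mod 24 = 15
Minutes unchanged → 15:14


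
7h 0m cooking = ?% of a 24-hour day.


Time: 420 minutes
Day: 1440 minutes
Percentage = (420/1440) × 100 ≈ 29.2%

29.2%


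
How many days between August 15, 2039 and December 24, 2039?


131 days

From August 15, 2039 to December 24, 2039
Rest of August 2039: 31 - 15 = 16
Full months: September 30, October 31, November 30
Days into December 2039: 24
Total = 16 + 30 + 31 + 30 + 24 = 131 days


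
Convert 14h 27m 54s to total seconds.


Hours: 14 × 3600 = 50400
Minutes: 27 × 60 = 1620
Seconds: 54
Total = 50400 + 1620 + 54 = 52074

52074 seconds


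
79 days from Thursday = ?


Start: Thursday (index 3)
(3 + 79) mod 7
= 82 mod 7
= 5
Index 5 → Saturday

Saturday


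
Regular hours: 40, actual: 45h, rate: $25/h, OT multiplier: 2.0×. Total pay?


$1250.00

Regular: 40h × $25 = $1000.00
Overtime: 45 - 40 = 5h
OT pay: 5h × $25 × 2.0 = $250.00
Total = $1000.00 + $250.00 = $1250.00


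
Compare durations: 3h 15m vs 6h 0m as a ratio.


Duration 1: 195 minutes
Duration 2: 360 minutes
Ratio = 195:360
GCD = 15
Simplified = 13:24
As a decimal: 13/24 ≈ 0.54

13:24 (0.54)


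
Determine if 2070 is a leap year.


Rules: divisible by 4 AND (not by 100 OR by 400)
2070 ÷ 4 = 517 remainder 2 → not divisible by 4
Not divisible by 4 → not a leap year

No


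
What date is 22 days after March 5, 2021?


March 27, 2021

Start: March 5, 2021
Add 22 days
March 5 + 22 = March 27, 2021


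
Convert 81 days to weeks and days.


11 weeks 4 days

Weeks: 81 ÷ 7 = 11 remainder 4


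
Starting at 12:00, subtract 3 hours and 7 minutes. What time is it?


08:53

Start: 720 minutes from midnight
Subtract: 187 minutes
Remaining: 720 - 187 = 533
Hours: 8, Minutes: 53


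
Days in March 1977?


Month: March (month 3)
March has 31 days

31 days


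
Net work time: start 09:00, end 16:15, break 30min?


Total time = (16×60+15) - (9×60+0)
= 975 - 540 = 435 min
Minus break: 435 - 30 = 405 min
= 6h 45m

6h 45m (405 minutes)


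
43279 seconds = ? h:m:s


Hours: 43279 ÷ 3600 = 12 remainder 79
Minutes: 79 ÷ 60 = 1 remainder 19
Seconds: 19

12h 1m 19s


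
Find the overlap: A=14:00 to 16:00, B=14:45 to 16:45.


Meeting A: 840-960 (in minutes from midnight)
Meeting B: 885-1005
Overlap start = max(840, 885) = 885
Overlap end = min(960, 1005) = 960
Overlap = max(0, 960 - 885) = 75 min

75 minutes


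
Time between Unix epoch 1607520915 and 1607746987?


226072 seconds (62.8 hours / 2.62 days)

Difference = 1607746987 - 1607520915 = 226072 seconds
In hours: 226072 / 3600 ≈ 62.8
In days: 226072 / 86400 ≈ 2.62


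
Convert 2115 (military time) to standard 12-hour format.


Hour: 21
21 - 12 = 9 → PM

9:15 PM


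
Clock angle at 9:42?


Hour hand = 9×30 + 42×0.5 = 291.0°
Minute hand = 42×6 = 252°
Difference = |291.0 - 252| = 39.0°

39.0°


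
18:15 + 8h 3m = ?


02:18 (next day)

Start: 1095 minutes from midnight
Add: 483 minutes
Total: 1578 minutes
Hours: 1578 ÷ 60 = 26 remainder 18
26 ≥ 24 → 26 - 24 = 2 (next day)


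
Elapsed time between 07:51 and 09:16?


End time in minutes: 9×60 + 16 = 556
Start time in minutes: 7×60 + 51 = 471
Difference = 556 - 471 = 85 minutes
= 1 hours 25 minutes

1h 25m


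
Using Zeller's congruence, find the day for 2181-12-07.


Zeller's congruence:
q=7, m=12, k=81, j=21
h = (7 + ⌊13×13/5⌋ + 81 + ⌊81/4⌋ + ⌊21/4⌋ - 2×21) mod 7
= (7 + 33 + 81 + 20 + 5 - 42) mod 7
= 104 mod 7 = 6
h=6 → Friday

Friday


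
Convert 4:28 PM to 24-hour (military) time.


16:28

Input: 4:28 PM
PM: 4 + 12 = 16


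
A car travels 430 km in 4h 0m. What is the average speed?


107.5 km/h

Distance: 430 km
Time: 4 hours
Speed = 430 / 4 = 107.5 km/h


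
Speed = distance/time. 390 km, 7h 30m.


52.0 km/h

Distance: 390 km
Time: 7h 30m = 450 min = 450/60 = 15/2 hours
Speed = 390 ÷ (15/2) = 390 × 2 / 15 = 780/15 = 52.0 km/h


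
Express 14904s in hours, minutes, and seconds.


4h 8m 24s

Hours: 14904 ÷ 3600 = 4 remainder 504
Minutes: 504 ÷ 60 = 8 remainder 24
Seconds: 24


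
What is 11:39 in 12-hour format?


11:39 AM

Hour: 11
11 < 12 → AM


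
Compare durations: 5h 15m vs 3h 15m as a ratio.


Duration 1: 315 minutes
Duration 2: 195 minutes
Ratio = 315:195
GCD = 15
Simplified = 21:13
As a decimal: 21/13 ≈ 1.62

21:13 (1.62)


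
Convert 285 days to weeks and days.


40 weeks 5 days

Weeks: 285 ÷ 7 = 40 remainder 5


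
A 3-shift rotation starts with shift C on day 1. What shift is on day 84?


Shift B

Shifts: A, B, C
Start: C (index 2)
Day 84: (2 + 84 - 1) mod 3
= 85 mod 3
= 1
Index 1 → shift B


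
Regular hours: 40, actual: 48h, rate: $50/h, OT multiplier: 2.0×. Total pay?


Regular: 40h × $50 = $2000.00
Overtime: 48 - 40 = 8h
OT pay: 8h × $50 × 2.0 = $800.00
Total = $2000.00 + $800.00 = $2800.00

$2800.00


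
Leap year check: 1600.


Yes

Rules: divisible by 4 AND (not by 100 OR by 400)
1600 ÷ 4 = 400 exactly → divisible by 4
1600 ÷ 100 = 16 exactly → divisible by 100
1600 ÷ 400 = 4 exactly → divisible by 400
Divisible by 400 → leap year


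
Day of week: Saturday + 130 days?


Wednesday

Start: Saturday (index 5)
(5 + 130) mod 7
= 135 mod 7
= 2
Index 2 → Wednesday


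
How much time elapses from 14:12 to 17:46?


3h 34m

End time in minutes: 17×60 + 46 = 1066
Start time in minutes: 14×60 + 12 = 852
Difference = 1066 - 852 = 214 minutes
= 3 hours 34 minutes


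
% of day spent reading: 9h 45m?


Time: 585 minutes
Day: 1440 minutes
Percentage = (585/1440) × 100 ≈ 40.6%

40.6%


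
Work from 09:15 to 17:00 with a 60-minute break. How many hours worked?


Total time = (17×60+0) - (9×60+15)
= 1020 - 555 = 465 min
Minus break: 465 - 60 = 405 min
= 6h 45m

6h 45m (405 minutes)


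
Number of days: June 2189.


Month: June (month 6)
June has 30 days

30 days


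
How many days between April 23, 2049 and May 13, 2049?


From April 23, 2049 to May 13, 2049
Rest of April 2049: 30 - 23 = 7
Days into May 2049: 13
Total = 7 + 13 = 20 days

20 days


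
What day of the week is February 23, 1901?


Zeller's congruence:
q=23, m=14, k=0, j=19
h = (23 + ⌊13×15/5⌋ + 0 + ⌊0/4⌋ + ⌊19/4⌋ - 2×19) mod 7
= (23 + 39 + 0 + 0 + 4 - 38) mod 7
= 28 mod 7 = 0
h=0 → Saturday

Saturday


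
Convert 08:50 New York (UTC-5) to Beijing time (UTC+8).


Time difference = UTC+8 - UTC-5 = +13 hours
New hour = (8 + 13) mod 24
= 21 mod 24 = 21
Minutes unchanged → 21:50

21:50


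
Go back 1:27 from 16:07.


Start: 967 minutes from midnight
Subtract: 87 minutes
Remaining: 967 - 87 = 880
Hours: 14, Minutes: 40

14:40


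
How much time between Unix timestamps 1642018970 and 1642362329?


Difference = 1642362329 - 1642018970 = 343359 seconds
In hours: 343359 / 3600 ≈ 95.4
In days: 343359 / 86400 ≈ 3.97

343359 seconds (95.4 hours / 3.97 days)


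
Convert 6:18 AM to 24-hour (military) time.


06:18

Input: 6:18 AM
AM hour stays: 6


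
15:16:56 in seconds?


55016 seconds

Hours: 15 × 3600 = 54000
Minutes: 16 × 60 = 960
Seconds: 56
Total = 54000 + 960 + 56 = 55016


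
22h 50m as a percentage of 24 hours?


Total minutes: 22×60 + 50 = 1370
Day = 24×60 = 1440 minutes
Fraction = 1370/1440 ≈ 0.9514
As a percentage: 1370/1440 × 100 ≈ 95.14%

0.9514 (95.14%)


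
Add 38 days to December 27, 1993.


Start: December 27, 1993
Add 38 days
December 27 → January 1: 31 - 27 + 1 = 5 days (38 - 5 = 33 left)
January 1 → February 1: 31 - 1 + 1 = 31 days (33 - 31 = 2 left)
February 1 + 2 = February 3, 1994

February 3, 1994


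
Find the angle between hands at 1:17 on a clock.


Hour hand = 1×30 + 17×0.5 = 38.5°
Minute hand = 17×6 = 102°
Difference = |38.5 - 102| = 63.5°

63.5°


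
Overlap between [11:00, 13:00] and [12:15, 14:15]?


Meeting A: 660-780 (in minutes from midnight)
Meeting B: 735-855
Overlap start = max(660, 735) = 735
Overlap end = min(780, 855) = 780
Overlap = max(0, 780 - 735) = 45 min

45 minutes


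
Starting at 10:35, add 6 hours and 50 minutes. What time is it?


17:25

Start: 635 minutes from midnight
Add: 410 minutes
Total: 1045 minutes
Hours: 1045 ÷ 60 = 17 remainder 25


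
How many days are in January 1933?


31 days

Month: January (month 1)
January has 31 days


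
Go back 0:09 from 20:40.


20:31

Start: 1240 minutes from midnight
Subtract: 9 minutes
Remaining: 1240 - 9 = 1231
Hours: 20, Minutes: 31


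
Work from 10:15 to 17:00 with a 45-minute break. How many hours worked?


Total time = (17×60+0) - (10×60+15)
= 1020 - 615 = 405 min
Minus break: 405 - 45 = 360 min
= 6h 0m

6h 0m (360 minutes)


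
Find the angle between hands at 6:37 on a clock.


23.5°

Hour hand = 6×30 + 37×0.5 = 198.5°
Minute hand = 37×6 = 222°
Difference = |198.5 - 222| = 23.5°


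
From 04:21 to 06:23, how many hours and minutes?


End time in minutes: 6×60 + 23 = 383
Start time in minutes: 4×60 + 21 = 261
Difference = 383 - 261 = 122 minutes
= 2 hours 2 minutes

2h 2m


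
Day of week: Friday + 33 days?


Wednesday

Start: Friday (index 4)
(4 + 33) mod 7
= 37 mod 7
= 2
Index 2 → Wednesday


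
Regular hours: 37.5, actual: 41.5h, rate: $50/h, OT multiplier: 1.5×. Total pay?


Regular: 37.5h × $50 = $1875.00
Overtime: 41.5 - 37.5 = 4.0h
OT pay: 4.0h × $50 × 1.5 = $300.00
Total = $1875.00 + $300.00 = $2175.00

$2175.00


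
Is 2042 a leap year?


Rules: divisible by 4 AND (not by 100 OR by 400)
2042 ÷ 4 = 510 remainder 2 → not divisible by 4
Not divisible by 4 → not a leap year

No


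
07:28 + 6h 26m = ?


13:54

Start: 448 minutes from midnight
Add: 386 minutes
Total: 834 minutes
Hours: 834 ÷ 60 = 13 remainder 54


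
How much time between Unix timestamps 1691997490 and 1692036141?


38651 seconds (10.7 hours / 0.45 days)

Difference = 1692036141 - 1691997490 = 38651 seconds
In hours: 38651 / 3600 ≈ 10.7
In days: 38651 / 86400 ≈ 0.45


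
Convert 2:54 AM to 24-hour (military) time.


Input: 2:54 AM
AM hour stays: 2

02:54


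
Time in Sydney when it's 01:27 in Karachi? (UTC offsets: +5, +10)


Time difference = UTC+10 - UTC+5 = +5 hours
New hour = (1 + 5) mod 24
= 6 mod 24 = 6
Minutes unchanged → 06:27

06:27


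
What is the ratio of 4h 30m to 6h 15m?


18:25 (0.72)

Duration 1: 270 minutes
Duration 2: 375 minutes
Ratio = 270:375
GCD = 15
Simplified = 18:25
As a decimal: 18/25 = 0.72


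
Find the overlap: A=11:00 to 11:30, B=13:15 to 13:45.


Meeting A: 660-690 (in minutes from midnight)
Meeting B: 795-825
Overlap start = max(660, 795) = 795
Overlap end = min(690, 825) = 690
Overlap = max(0, 690 - 795) = 0 min

0 minutes


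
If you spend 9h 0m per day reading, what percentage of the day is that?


Time: 540 minutes
Day: 1440 minutes
Percentage = (540/1440) × 100 = 37.5%

37.5%


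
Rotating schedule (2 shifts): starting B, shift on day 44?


Shift A

Shifts: A, B
Start: B (index 1)
Day 44: (1 + 44 - 1) mod 2
= 44 mod 2
= 0
Index 0 → shift A


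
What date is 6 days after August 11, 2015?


Start: August 11, 2015
Add 6 days
August 11 + 6 = August 17, 2015

August 17, 2015


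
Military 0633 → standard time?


6:33 AM

Hour: 6
6 < 12 → AM


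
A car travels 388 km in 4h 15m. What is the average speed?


91.3 km/h

Distance: 388 km
Time: 4h 15m = 255 min = 255/60 = 17/4 hours
Speed = 388 ÷ (17/4) = 388 × 4 / 17 = 1552/17 ≈ 91.3 km/h


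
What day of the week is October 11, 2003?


Saturday

Zeller's congruence:
q=11, m=10, k=3, j=20
h = (11 + ⌊13×11/5⌋ + 3 + ⌊3/4⌋ + ⌊20/4⌋ - 2×20) mod 7
= (11 + 28 + 3 + 0 + 5 - 40) mod 7
= 7 mod 7 = 0
h=0 → Saturday


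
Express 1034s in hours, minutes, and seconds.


0h 17m 14s

Hours: 1034 ÷ 3600 = 0 remainder 1034
Minutes: 1034 ÷ 60 = 17 remainder 14
Seconds: 14


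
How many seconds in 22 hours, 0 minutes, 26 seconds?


79226 seconds

Hours: 22 × 3600 = 79200
Minutes: 0 × 60 = 0
Seconds: 26
Total = 79200 + 0 + 26 = 79226


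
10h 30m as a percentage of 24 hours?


0.4375 (43.75%)

Total minutes: 10×60 + 30 = 630
Day = 24×60 = 1440 minutes
Fraction = 630/1440 = 0.4375
As a percentage: 630/1440 × 100 = 43.75%


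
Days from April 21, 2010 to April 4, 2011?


From April 21, 2010 to April 4, 2011
Rest of April 2010: 30 - 21 = 9
Full months: May 31, June 30, July 31, August 31, September 30, October 31, November 30, December 31, January 31, February 2011 28, March 31
Days into April 2011: 4
Total = 9 + 31 + 30 + 31 + 31 + 30 + 31 + 30 + 31 + 31 + 28 + 31 + 4 = 348 days

348 days


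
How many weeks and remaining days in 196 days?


28 weeks 0 days

Weeks: 196 ÷ 7 = 28 remainder 0


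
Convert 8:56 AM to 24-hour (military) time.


Input: 8:56 AM
AM hour stays: 8

08:56


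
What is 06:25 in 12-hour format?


Hour: 6
6 < 12 → AM

6:25 AM


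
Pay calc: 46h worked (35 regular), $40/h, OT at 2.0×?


$2280.00

Regular: 35h × $40 = $1400.00
Overtime: 46 - 35 = 11h
OT pay: 11h × $40 × 2.0 = $880.00
Total = $1400.00 + $880.00 = $2280.00


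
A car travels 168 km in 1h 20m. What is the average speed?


Distance: 168 km
Time: 1h 20m = 80 min = 80/60 = 4/3 hours
Speed = 168 ÷ (4/3) = 168 × 3 / 4 = 504/4 = 126.0 km/h

126.0 km/h


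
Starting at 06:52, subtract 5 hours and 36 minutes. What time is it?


01:16

Start: 412 minutes from midnight
Subtract: 336 minutes
Remaining: 412 - 336 = 76
Hours: 1, Minutes: 16


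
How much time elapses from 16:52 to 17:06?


End time in minutes: 17×60 + 6 = 1026
Start time in minutes: 16×60 + 52 = 1012
Difference = 1026 - 1012 = 14 minutes
= 0 hours 14 minutes

0h 14m


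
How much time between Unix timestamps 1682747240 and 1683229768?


482528 seconds (134.0 hours / 5.58 days)

Difference = 1683229768 - 1682747240 = 482528 seconds
In hours: 482528 / 3600 ≈ 134.0
In days: 482528 / 86400 ≈ 5.58


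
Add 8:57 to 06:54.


15:51

Start: 414 minutes from midnight
Add: 537 minutes
Total: 951 minutes
Hours: 951 ÷ 60 = 15 remainder 51


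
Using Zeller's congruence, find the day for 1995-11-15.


Wednesday

Zeller's congruence:
q=15, m=11, k=95, j=19
h = (15 + ⌊13×12/5⌋ + 95 + ⌊95/4⌋ + ⌊19/4⌋ - 2×19) mod 7
= (15 + 31 + 95 + 23 + 4 - 38) mod 7
= 130 mod 7 = 4
h=4 → Wednesday


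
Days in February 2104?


Month: February (month 2)
February: 28 or 29 (leap year)
2104 leap year? Yes

29 days


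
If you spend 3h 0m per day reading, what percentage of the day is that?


Time: 180 minutes
Day: 1440 minutes
Percentage = (180/1440) × 100 = 12.5%

12.5%


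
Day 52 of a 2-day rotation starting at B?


Shift A

Shifts: A, B
Start: B (index 1)
Day 52: (1 + 52 - 1) mod 2
= 52 mod 2
= 0
Index 0 → shift A


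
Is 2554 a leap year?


No

Rules: divisible by 4 AND (not by 100 OR by 400)
2554 ÷ 4 = 638 remainder 2 → not divisible by 4
Not divisible by 4 → not a leap year


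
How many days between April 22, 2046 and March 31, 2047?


From April 22, 2046 to March 31, 2047
Rest of April 2046: 30 - 22 = 8
Full months: May 31, June 30, July 31, August 31, September 30, October 31, November 30, December 31, January 31, February 2047 28
Days into March 2047: 31
Total = 8 + 31 + 30 + 31 + 31 + 30 + 31 + 30 + 31 + 31 + 28 + 31 = 343 days

343 days


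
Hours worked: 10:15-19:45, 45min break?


8h 45m (525 minutes)

Total time = (19×60+45) - (10×60+15)
= 1185 - 615 = 570 min
Minus break: 570 - 45 = 525 min
= 8h 45m


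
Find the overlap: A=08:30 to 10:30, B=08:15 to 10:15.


105 minutes

Meeting A: 510-630 (in minutes from midnight)
Meeting B: 495-615
Overlap start = max(510, 495) = 510
Overlap end = min(630, 615) = 615
Overlap = max(0, 615 - 510) = 105 min
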